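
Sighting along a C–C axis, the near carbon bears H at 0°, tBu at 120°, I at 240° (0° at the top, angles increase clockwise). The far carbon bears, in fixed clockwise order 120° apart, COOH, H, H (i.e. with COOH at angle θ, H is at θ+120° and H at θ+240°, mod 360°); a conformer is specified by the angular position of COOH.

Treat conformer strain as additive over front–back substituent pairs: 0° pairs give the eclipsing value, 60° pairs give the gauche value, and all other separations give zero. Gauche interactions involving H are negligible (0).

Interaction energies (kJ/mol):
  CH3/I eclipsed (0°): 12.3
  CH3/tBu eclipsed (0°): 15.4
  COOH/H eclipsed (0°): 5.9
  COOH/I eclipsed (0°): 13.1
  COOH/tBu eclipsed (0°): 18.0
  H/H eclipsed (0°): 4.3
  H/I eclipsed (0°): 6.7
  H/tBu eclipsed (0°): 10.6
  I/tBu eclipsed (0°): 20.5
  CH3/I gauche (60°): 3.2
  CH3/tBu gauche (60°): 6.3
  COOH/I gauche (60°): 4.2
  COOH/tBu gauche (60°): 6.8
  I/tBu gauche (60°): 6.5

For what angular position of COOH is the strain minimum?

300°

COOH at 0° (eclipsed): H–COOH eclipsed, tBu–H eclipsed, I–H eclipsed; 5.9 + 10.6 + 6.7 = 23.2 kJ/mol.
COOH at 60° (staggered): tBu–COOH gauche; 6.8 = 6.8 kJ/mol.
COOH at 120° (eclipsed): H–H eclipsed, tBu–COOH eclipsed, I–H eclipsed; 4.3 + 18.0 + 6.7 = 29.0 kJ/mol.
COOH at 180° (staggered): tBu–COOH gauche, I–COOH gauche; 6.8 + 4.2 = 11.0 kJ/mol.
COOH at 240° (eclipsed): H–H eclipsed, tBu–H eclipsed, I–COOH eclipsed; 4.3 + 10.6 + 13.1 = 28.0 kJ/mol.
COOH at 300° (staggered): I–COOH gauche; 4.2 = 4.2 kJ/mol.
The minimum (4.2 kJ/mol) occurs with COOH at 300°.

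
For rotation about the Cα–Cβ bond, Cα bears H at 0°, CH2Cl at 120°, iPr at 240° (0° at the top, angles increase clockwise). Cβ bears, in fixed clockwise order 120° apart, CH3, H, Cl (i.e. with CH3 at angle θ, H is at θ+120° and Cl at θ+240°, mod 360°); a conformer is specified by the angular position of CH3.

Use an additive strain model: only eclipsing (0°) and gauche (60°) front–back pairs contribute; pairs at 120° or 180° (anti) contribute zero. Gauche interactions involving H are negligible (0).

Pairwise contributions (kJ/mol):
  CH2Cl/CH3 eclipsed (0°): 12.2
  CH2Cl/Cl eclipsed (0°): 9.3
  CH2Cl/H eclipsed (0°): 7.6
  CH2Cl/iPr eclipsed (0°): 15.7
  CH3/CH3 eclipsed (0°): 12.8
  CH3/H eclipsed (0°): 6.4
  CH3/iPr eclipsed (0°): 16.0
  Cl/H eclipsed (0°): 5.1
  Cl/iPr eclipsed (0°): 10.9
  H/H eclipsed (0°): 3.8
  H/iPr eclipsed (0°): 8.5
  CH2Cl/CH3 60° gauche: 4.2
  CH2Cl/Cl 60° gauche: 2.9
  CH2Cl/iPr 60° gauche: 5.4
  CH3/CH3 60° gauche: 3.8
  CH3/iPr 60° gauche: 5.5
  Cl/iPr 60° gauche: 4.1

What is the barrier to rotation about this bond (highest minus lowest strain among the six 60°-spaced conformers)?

CH3 at 0° (eclipsed): H–CH3 eclipsed, CH2Cl–H eclipsed, iPr–Cl eclipsed; 6.4 + 7.6 + 10.9 = 24.9 kJ/mol.
CH3 at 60° (staggered): CH2Cl–CH3 gauche, iPr–Cl gauche; 4.2 + 4.1 = 8.3 kJ/mol.
CH3 at 120° (eclipsed): H–Cl eclipsed, CH2Cl–CH3 eclipsed, iPr–H eclipsed; 5.1 + 12.2 + 8.5 = 25.8 kJ/mol.
CH3 at 180° (staggered): CH2Cl–CH3 gauche, CH2Cl–Cl gauche, iPr–CH3 gauche; 4.2 + 2.9 + 5.5 = 12.6 kJ/mol.
CH3 at 240° (eclipsed): H–H eclipsed, CH2Cl–Cl eclipsed, iPr–CH3 eclipsed; 3.8 + 9.3 + 16.0 = 29.1 kJ/mol.
CH3 at 300° (staggered): CH2Cl–Cl gauche, iPr–CH3 gauche, iPr–Cl gauche; 2.9 + 5.5 + 4.1 = 12.5 kJ/mol.
Max at 240° (29.1 kJ/mol), min at 60° (8.3 kJ/mol); barrier = 20.8 kJ/mol.

20.8 kJ/mol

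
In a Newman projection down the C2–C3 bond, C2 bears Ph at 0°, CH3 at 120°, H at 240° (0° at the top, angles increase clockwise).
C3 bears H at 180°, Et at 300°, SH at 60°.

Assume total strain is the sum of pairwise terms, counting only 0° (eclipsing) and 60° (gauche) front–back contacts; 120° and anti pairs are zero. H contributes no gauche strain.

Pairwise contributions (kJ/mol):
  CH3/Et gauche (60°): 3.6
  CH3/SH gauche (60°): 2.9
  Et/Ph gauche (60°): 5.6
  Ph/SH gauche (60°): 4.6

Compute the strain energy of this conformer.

13.1 kJ/mol

This conformer (staggered): Ph(0°)/Et(300°) gauche 5.6; Ph(0°)/SH(60°) gauche 4.6; CH3(120°)/SH(60°) gauche 2.9 → 13.1 kJ/mol.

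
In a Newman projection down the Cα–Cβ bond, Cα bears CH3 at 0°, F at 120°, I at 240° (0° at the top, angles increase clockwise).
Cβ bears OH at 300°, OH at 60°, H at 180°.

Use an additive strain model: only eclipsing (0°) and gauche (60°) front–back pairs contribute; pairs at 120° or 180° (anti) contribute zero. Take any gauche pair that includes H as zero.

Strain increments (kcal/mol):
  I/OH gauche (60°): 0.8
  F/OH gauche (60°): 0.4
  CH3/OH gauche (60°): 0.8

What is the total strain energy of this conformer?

This conformer (staggered): CH3(0°)/OH(300°) gauche 0.8; CH3(0°)/OH(60°) gauche 0.8; F(120°)/OH(60°) gauche 0.4; I(240°)/OH(300°) gauche 0.8 → 2.8 kcal/mol.

2.8 kcal/mol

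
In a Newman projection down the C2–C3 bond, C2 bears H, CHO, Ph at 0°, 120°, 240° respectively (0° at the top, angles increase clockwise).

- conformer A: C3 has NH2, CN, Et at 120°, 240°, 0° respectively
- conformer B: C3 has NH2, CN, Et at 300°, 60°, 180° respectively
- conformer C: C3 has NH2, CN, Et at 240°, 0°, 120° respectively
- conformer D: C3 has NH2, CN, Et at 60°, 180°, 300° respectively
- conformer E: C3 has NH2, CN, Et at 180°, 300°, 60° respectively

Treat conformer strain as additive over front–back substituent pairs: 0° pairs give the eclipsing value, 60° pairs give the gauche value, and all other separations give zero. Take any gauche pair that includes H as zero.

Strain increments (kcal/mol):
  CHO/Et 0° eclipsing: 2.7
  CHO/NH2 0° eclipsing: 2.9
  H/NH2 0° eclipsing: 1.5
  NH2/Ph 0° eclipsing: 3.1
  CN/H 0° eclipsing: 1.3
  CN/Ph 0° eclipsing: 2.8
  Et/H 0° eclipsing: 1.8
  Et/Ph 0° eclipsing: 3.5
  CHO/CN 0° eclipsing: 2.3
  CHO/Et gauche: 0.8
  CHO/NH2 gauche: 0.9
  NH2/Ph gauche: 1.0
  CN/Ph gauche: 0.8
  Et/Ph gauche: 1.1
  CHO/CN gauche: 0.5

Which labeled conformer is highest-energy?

A (eclipsed): H–Et eclipsed, CHO–NH2 eclipsed, Ph–CN eclipsed; 1.8 + 2.9 + 2.8 = 7.5 kcal/mol.
B (staggered): CHO–CN gauche, CHO–Et gauche, Ph–NH2 gauche, Ph–Et gauche; 0.5 + 0.8 + 1.0 + 1.1 = 3.4 kcal/mol.
C (eclipsed): H–CN eclipsed, CHO–Et eclipsed, Ph–NH2 eclipsed; 1.3 + 2.7 + 3.1 = 7.1 kcal/mol.
D (staggered): CHO–NH2 gauche, CHO–CN gauche, Ph–CN gauche, Ph–Et gauche; 0.9 + 0.5 + 0.8 + 1.1 = 3.3 kcal/mol.
E (staggered): CHO–NH2 gauche, CHO–Et gauche, Ph–NH2 gauche, Ph–CN gauche; 0.9 + 0.8 + 1.0 + 0.8 = 3.5 kcal/mol.
A has the highest total (7.5 kcal/mol).

A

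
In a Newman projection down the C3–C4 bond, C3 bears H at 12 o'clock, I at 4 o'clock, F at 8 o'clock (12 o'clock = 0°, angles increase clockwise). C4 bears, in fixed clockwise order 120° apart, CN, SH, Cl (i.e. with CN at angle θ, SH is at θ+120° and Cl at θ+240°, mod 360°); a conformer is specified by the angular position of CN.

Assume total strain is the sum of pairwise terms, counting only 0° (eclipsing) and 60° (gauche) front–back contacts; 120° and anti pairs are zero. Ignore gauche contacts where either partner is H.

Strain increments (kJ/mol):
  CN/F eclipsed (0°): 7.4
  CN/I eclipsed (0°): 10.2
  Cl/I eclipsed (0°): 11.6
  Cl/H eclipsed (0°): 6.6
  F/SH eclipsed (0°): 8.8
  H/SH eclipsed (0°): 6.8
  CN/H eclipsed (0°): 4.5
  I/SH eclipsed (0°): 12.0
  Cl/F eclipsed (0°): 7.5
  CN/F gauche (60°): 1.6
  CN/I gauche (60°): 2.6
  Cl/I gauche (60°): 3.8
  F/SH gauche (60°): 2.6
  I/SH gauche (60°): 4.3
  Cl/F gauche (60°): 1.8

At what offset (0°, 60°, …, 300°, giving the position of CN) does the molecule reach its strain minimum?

180°

CN at 0° (eclipsed): H–CN eclipsed, I–SH eclipsed, F–Cl eclipsed; 4.5 + 12.0 + 7.5 = 24.0 kJ/mol.
CN at 60° (staggered): I–CN gauche, I–SH gauche, F–SH gauche, F–Cl gauche; 2.6 + 4.3 + 2.6 + 1.8 = 11.3 kJ/mol.
CN at 120° (eclipsed): H–Cl eclipsed, I–CN eclipsed, F–SH eclipsed; 6.6 + 10.2 + 8.8 = 25.6 kJ/mol.
CN at 180° (staggered): I–CN gauche, I–Cl gauche, F–CN gauche, F–SH gauche; 2.6 + 3.8 + 1.6 + 2.6 = 10.6 kJ/mol.
CN at 240° (eclipsed): H–SH eclipsed, I–Cl eclipsed, F–CN eclipsed; 6.8 + 11.6 + 7.4 = 25.8 kJ/mol.
CN at 300° (staggered): I–SH gauche, I–Cl gauche, F–CN gauche, F–Cl gauche; 4.3 + 3.8 + 1.6 + 1.8 = 11.5 kJ/mol.
The minimum (10.6 kJ/mol) occurs with CN at 180°.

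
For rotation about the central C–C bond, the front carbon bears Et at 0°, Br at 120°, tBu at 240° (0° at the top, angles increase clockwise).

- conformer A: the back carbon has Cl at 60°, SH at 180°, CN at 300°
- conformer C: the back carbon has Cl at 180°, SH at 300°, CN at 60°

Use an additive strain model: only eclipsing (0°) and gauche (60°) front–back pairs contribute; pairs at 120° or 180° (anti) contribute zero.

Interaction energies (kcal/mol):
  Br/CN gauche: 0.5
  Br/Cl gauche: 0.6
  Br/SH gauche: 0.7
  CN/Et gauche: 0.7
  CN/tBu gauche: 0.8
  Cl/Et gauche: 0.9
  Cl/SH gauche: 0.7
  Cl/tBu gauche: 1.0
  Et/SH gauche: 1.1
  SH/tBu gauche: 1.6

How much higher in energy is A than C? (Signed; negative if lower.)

A (staggered): Et(0°)/Cl(60°) gauche 0.9; Et(0°)/CN(300°) gauche 0.7; Br(120°)/Cl(60°) gauche 0.6; Br(120°)/SH(180°) gauche 0.7; tBu(240°)/SH(180°) gauche 1.6; tBu(240°)/CN(300°) gauche 0.8 → 5.3 kcal/mol.
C (staggered): Et(0°)/SH(300°) gauche 1.1; Et(0°)/CN(60°) gauche 0.7; Br(120°)/Cl(180°) gauche 0.6; Br(120°)/CN(60°) gauche 0.5; tBu(240°)/Cl(180°) gauche 1.0; tBu(240°)/SH(300°) gauche 1.6 → 5.5 kcal/mol.
E(A) − E(C) = 5.3 − 5.5 = -0.2 kcal/mol.

-0.2 kcal/mol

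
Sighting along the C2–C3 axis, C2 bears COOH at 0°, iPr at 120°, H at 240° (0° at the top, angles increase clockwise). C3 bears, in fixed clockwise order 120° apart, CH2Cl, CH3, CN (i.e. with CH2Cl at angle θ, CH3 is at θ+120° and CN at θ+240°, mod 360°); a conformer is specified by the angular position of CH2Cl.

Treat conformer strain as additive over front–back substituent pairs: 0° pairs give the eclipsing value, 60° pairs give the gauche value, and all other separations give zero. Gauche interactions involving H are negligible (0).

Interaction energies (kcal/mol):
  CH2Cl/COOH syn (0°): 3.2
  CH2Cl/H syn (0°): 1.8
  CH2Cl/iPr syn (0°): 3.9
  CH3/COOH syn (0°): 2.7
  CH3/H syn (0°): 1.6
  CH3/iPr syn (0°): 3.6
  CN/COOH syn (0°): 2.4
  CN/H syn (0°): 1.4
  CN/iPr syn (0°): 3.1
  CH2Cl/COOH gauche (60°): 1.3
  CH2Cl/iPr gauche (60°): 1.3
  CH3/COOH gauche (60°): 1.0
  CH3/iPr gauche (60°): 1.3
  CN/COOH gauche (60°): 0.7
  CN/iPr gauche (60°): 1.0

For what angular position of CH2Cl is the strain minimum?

180°

CH2Cl at 0° (eclipsed): COOH–CH2Cl eclipsed, iPr–CH3 eclipsed, H–CN eclipsed; 3.2 + 3.6 + 1.4 = 8.2 kcal/mol.
CH2Cl at 60° (staggered): COOH–CH2Cl gauche, COOH–CN gauche, iPr–CH2Cl gauche, iPr–CH3 gauche; 1.3 + 0.7 + 1.3 + 1.3 = 4.6 kcal/mol.
CH2Cl at 120° (eclipsed): COOH–CN eclipsed, iPr–CH2Cl eclipsed, H–CH3 eclipsed; 2.4 + 3.9 + 1.6 = 7.9 kcal/mol.
CH2Cl at 180° (staggered): COOH–CH3 gauche, COOH–CN gauche, iPr–CH2Cl gauche, iPr–CN gauche; 1.0 + 0.7 + 1.3 + 1.0 = 4.0 kcal/mol.
CH2Cl at 240° (eclipsed): COOH–CH3 eclipsed, iPr–CN eclipsed, H–CH2Cl eclipsed; 2.7 + 3.1 + 1.8 = 7.6 kcal/mol.
CH2Cl at 300° (staggered): COOH–CH2Cl gauche, COOH–CH3 gauche, iPr–CH3 gauche, iPr–CN gauche; 1.3 + 1.0 + 1.3 + 1.0 = 4.6 kcal/mol.
The minimum (4.0 kcal/mol) occurs with CH2Cl at 180°.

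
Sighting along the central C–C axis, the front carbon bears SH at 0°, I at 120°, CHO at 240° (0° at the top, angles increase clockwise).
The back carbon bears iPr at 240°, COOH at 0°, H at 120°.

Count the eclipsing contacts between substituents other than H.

Non-H eclipsing pairs: SH(0°)/COOH(0°); CHO(240°)/iPr(240°) — 2 interactions.

2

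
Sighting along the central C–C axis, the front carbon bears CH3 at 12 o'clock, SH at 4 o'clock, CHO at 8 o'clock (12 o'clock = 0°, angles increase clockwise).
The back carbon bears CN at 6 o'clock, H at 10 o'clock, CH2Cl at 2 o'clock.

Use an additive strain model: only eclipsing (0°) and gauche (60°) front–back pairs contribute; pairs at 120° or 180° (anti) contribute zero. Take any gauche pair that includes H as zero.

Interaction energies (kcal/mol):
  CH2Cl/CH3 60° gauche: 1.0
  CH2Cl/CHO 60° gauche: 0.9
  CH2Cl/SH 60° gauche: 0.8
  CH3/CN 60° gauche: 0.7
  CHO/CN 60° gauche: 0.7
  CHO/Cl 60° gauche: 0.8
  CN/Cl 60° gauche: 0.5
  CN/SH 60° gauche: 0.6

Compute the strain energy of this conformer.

3.1 kcal/mol

This conformer (staggered): CH3(0°)/CH2Cl(60°) gauche 1.0; SH(120°)/CN(180°) gauche 0.6; SH(120°)/CH2Cl(60°) gauche 0.8; CHO(240°)/CN(180°) gauche 0.7 → 3.1 kcal/mol.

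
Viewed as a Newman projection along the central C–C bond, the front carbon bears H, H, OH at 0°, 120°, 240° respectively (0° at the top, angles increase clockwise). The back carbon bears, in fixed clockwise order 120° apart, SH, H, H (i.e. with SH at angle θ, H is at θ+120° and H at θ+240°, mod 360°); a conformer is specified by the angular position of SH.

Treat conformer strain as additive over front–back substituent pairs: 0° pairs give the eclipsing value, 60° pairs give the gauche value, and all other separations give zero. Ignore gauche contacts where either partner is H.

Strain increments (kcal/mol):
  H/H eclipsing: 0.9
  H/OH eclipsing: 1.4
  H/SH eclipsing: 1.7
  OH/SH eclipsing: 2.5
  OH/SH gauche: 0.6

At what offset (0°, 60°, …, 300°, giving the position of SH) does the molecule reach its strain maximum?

SH at 0° (eclipsed): H–SH eclipsed, H–H eclipsed, OH–H eclipsed; 1.7 + 0.9 + 1.4 = 4.0 kcal/mol.
SH at 60° (staggered): no non-H gauche contacts → 0.0 kcal/mol.
SH at 120° (eclipsed): H–H eclipsed, H–SH eclipsed, OH–H eclipsed; 0.9 + 1.7 + 1.4 = 4.0 kcal/mol.
SH at 180° (staggered): OH–SH gauche; 0.6 = 0.6 kcal/mol.
SH at 240° (eclipsed): H–H eclipsed, H–H eclipsed, OH–SH eclipsed; 0.9 + 0.9 + 2.5 = 4.3 kcal/mol.
SH at 300° (staggered): OH–SH gauche; 0.6 = 0.6 kcal/mol.
The maximum (4.3 kcal/mol) occurs with SH at 240°.

240°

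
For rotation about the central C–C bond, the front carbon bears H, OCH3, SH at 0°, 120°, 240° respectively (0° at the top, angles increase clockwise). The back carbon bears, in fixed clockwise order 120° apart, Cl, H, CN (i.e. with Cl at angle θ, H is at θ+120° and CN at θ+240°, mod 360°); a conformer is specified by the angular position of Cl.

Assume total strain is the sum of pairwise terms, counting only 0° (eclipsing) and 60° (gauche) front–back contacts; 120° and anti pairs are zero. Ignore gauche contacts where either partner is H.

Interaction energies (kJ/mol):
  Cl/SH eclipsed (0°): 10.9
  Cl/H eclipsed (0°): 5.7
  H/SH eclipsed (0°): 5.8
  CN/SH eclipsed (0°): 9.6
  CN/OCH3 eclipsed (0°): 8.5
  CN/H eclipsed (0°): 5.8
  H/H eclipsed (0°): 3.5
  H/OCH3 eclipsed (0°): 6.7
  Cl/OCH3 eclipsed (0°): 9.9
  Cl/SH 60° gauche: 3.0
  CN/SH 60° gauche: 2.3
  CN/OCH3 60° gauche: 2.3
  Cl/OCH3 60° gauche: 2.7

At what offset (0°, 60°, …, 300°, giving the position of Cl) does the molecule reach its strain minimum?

Cl at 0° (eclipsed): H–Cl eclipsed, OCH3–H eclipsed, SH–CN eclipsed; 5.7 + 6.7 + 9.6 = 22.0 kJ/mol.
Cl at 60° (staggered): OCH3–Cl gauche, SH–CN gauche; 2.7 + 2.3 = 5.0 kJ/mol.
Cl at 120° (eclipsed): H–CN eclipsed, OCH3–Cl eclipsed, SH–H eclipsed; 5.8 + 9.9 + 5.8 = 21.5 kJ/mol.
Cl at 180° (staggered): OCH3–Cl gauche, OCH3–CN gauche, SH–Cl gauche; 2.7 + 2.3 + 3.0 = 8.0 kJ/mol.
Cl at 240° (eclipsed): H–H eclipsed, OCH3–CN eclipsed, SH–Cl eclipsed; 3.5 + 8.5 + 10.9 = 22.9 kJ/mol.
Cl at 300° (staggered): OCH3–CN gauche, SH–Cl gauche, SH–CN gauche; 2.3 + 3.0 + 2.3 = 7.6 kJ/mol.
The minimum (5.0 kJ/mol) occurs with Cl at 60°.

60°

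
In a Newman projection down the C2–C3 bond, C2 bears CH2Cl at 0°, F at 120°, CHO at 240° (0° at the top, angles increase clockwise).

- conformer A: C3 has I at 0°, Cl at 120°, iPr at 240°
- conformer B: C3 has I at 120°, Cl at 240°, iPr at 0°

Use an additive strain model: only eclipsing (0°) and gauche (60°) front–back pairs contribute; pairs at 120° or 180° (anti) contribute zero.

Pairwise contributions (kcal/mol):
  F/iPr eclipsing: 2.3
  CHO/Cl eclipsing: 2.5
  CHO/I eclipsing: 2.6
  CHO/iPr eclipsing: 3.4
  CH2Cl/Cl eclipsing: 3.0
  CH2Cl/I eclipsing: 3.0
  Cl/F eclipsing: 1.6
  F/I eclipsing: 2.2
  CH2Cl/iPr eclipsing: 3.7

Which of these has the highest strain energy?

A is eclipsed. CH2Cl at 0° is eclipsed with I at 0° (3.0); F at 120° is eclipsed with Cl at 120° (1.6); CHO at 240° is eclipsed with iPr at 240° (3.4). Total 8.0 kcal/mol.
B is eclipsed. CH2Cl at 0° is eclipsed with iPr at 0° (3.7); F at 120° is eclipsed with I at 120° (2.2); CHO at 240° is eclipsed with Cl at 240° (2.5). Total 8.4 kcal/mol.
B has the highest total (8.4 kcal/mol).

B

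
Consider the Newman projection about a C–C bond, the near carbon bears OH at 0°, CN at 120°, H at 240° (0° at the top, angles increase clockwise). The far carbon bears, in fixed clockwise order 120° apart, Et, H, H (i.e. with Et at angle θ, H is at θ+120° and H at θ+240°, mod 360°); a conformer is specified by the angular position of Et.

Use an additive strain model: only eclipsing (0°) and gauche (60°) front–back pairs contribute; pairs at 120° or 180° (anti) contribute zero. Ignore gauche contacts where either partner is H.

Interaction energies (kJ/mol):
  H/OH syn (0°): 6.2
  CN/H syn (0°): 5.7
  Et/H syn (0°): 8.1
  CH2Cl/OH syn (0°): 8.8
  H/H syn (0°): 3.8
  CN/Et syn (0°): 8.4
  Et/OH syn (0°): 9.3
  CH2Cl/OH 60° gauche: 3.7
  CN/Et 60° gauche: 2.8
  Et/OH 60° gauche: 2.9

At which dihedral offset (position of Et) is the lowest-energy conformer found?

Et at 0° (eclipsed): OH–Et eclipsed, CN–H eclipsed, H–H eclipsed; 9.3 + 5.7 + 3.8 = 18.8 kJ/mol.
Et at 60° (staggered): OH–Et gauche, CN–Et gauche; 2.9 + 2.8 = 5.7 kJ/mol.
Et at 120° (eclipsed): OH–H eclipsed, CN–Et eclipsed, H–H eclipsed; 6.2 + 8.4 + 3.8 = 18.4 kJ/mol.
Et at 180° (staggered): CN–Et gauche; 2.8 = 2.8 kJ/mol.
Et at 240° (eclipsed): OH–H eclipsed, CN–H eclipsed, H–Et eclipsed; 6.2 + 5.7 + 8.1 = 20.0 kJ/mol.
Et at 300° (staggered): OH–Et gauche; 2.9 = 2.9 kJ/mol.
The minimum (2.8 kJ/mol) occurs with Et at 180°.

180°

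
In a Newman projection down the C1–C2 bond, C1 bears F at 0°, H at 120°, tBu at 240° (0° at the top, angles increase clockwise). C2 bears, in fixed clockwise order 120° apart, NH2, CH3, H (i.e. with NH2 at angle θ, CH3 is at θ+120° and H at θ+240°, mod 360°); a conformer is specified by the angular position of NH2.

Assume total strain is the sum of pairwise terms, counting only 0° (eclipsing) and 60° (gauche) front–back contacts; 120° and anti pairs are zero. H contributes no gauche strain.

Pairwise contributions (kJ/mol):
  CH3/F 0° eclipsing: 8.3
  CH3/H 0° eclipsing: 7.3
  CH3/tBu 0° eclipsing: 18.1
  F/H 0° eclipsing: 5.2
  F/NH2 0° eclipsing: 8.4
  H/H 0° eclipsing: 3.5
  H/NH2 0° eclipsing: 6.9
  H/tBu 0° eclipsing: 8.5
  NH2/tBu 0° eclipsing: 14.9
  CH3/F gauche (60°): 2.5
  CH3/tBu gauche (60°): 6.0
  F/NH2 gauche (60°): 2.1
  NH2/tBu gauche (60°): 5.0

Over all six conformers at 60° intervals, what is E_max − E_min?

NH2 at 0° (eclipsed): F(0°)/NH2(0°) eclipsed 8.4; H(120°)/CH3(120°) eclipsed 7.3; tBu(240°)/H(240°) eclipsed 8.5 → 24.2 kJ/mol.
NH2 at 60° (staggered): F(0°)/NH2(60°) gauche 2.1; tBu(240°)/CH3(180°) gauche 6.0 → 8.1 kJ/mol.
NH2 at 120° (eclipsed): F(0°)/H(0°) eclipsed 5.2; H(120°)/NH2(120°) eclipsed 6.9; tBu(240°)/CH3(240°) eclipsed 18.1 → 30.2 kJ/mol.
NH2 at 180° (staggered): F(0°)/CH3(300°) gauche 2.5; tBu(240°)/NH2(180°) gauche 5.0; tBu(240°)/CH3(300°) gauche 6.0 → 13.5 kJ/mol.
NH2 at 240° (eclipsed): F(0°)/CH3(0°) eclipsed 8.3; H(120°)/H(120°) eclipsed 3.5; tBu(240°)/NH2(240°) eclipsed 14.9 → 26.7 kJ/mol.
NH2 at 300° (staggered): F(0°)/NH2(300°) gauche 2.1; F(0°)/CH3(60°) gauche 2.5; tBu(240°)/NH2(300°) gauche 5.0 → 9.6 kJ/mol.
Max at 120° (30.2 kJ/mol), min at 60° (8.1 kJ/mol); barrier = 22.1 kJ/mol.

22.1 kJ/mol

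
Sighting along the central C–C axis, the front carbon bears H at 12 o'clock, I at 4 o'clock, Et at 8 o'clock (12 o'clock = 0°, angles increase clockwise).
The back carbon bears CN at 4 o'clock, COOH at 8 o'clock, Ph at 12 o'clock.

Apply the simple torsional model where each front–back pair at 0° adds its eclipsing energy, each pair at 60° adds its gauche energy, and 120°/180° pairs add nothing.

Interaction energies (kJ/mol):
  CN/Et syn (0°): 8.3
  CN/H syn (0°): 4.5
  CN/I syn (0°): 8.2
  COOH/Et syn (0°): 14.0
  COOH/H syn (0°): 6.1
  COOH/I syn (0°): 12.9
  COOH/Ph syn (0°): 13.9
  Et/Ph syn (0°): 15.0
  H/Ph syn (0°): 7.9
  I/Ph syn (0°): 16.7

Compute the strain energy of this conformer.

30.1 kJ/mol

This conformer (eclipsed): H–Ph eclipsed, I–CN eclipsed, Et–COOH eclipsed; 7.9 + 8.2 + 14.0 = 30.1 kJ/mol.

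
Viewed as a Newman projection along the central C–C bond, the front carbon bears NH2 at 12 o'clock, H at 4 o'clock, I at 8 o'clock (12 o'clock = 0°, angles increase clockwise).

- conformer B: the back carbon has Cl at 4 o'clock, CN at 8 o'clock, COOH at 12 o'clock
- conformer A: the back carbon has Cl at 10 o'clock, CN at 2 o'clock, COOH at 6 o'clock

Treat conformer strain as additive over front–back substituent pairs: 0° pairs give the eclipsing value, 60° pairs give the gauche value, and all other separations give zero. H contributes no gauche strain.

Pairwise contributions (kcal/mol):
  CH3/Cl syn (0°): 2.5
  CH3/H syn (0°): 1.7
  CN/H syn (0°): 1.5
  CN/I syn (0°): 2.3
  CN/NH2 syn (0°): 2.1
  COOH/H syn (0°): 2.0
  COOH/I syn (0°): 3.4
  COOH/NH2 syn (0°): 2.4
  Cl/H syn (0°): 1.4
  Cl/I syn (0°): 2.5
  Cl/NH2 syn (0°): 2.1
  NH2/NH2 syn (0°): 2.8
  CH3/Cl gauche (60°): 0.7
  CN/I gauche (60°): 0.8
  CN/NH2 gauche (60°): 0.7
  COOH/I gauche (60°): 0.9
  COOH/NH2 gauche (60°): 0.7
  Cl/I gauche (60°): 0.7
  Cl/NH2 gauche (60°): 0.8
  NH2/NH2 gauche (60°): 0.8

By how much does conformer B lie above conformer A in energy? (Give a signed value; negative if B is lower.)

B is eclipsed. NH2 at 0° is eclipsed with COOH at 0° (2.4); H at 120° is eclipsed with Cl at 120° (1.4); I at 240° is eclipsed with CN at 240° (2.3). Total 6.1 kcal/mol.
A is staggered. NH2 at 0° is gauche with Cl at 300° (0.8); NH2 at 0° is gauche with CN at 60° (0.7); I at 240° is gauche with Cl at 300° (0.7); I at 240° is gauche with COOH at 180° (0.9). Total 3.1 kcal/mol.
E(B) − E(A) = 6.1 − 3.1 = +3.0 kcal/mol.

+3.0 kcal/mol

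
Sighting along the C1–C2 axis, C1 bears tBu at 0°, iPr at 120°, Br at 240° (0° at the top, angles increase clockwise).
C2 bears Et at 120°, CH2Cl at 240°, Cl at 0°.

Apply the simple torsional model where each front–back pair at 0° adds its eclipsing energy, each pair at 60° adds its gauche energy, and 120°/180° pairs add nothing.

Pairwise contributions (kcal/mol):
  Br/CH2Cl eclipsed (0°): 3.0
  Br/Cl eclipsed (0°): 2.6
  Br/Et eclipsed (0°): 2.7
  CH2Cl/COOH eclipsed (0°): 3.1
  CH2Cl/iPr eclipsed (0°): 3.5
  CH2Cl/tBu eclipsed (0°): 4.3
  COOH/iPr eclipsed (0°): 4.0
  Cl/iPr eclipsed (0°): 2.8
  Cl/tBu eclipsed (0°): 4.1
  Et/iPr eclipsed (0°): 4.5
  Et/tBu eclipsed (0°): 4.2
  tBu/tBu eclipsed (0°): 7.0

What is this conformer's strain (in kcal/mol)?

This conformer (eclipsed): tBu(0°)/Cl(0°) eclipsed 4.1; iPr(120°)/Et(120°) eclipsed 4.5; Br(240°)/CH2Cl(240°) eclipsed 3.0 → 11.6 kcal/mol.

11.6 kcal/mol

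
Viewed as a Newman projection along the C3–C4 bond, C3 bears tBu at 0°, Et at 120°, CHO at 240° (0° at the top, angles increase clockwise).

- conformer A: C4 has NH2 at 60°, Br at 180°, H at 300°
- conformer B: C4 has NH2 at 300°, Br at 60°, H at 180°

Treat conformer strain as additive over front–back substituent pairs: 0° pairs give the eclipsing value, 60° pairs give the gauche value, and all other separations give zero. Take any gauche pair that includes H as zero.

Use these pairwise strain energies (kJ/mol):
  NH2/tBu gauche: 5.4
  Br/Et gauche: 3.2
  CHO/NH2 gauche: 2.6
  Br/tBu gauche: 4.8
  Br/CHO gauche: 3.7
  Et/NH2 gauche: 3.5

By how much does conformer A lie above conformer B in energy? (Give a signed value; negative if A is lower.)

-0.2 kJ/mol

A (staggered): tBu(0°)/NH2(60°) gauche 5.4; Et(120°)/NH2(60°) gauche 3.5; Et(120°)/Br(180°) gauche 3.2; CHO(240°)/Br(180°) gauche 3.7 → 15.8 kJ/mol.
B (staggered): tBu(0°)/NH2(300°) gauche 5.4; tBu(0°)/Br(60°) gauche 4.8; Et(120°)/Br(60°) gauche 3.2; CHO(240°)/NH2(300°) gauche 2.6 → 16.0 kJ/mol.
E(A) − E(B) = 15.8 − 16.0 = -0.2 kJ/mol.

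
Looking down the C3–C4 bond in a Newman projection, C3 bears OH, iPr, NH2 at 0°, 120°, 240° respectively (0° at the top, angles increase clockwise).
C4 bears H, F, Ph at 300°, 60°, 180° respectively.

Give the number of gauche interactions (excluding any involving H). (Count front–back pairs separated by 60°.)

4

Non-H gauche pairs: OH(0°)/F(60°); iPr(120°)/F(60°); iPr(120°)/Ph(180°); NH2(240°)/Ph(180°) — 4 interactions.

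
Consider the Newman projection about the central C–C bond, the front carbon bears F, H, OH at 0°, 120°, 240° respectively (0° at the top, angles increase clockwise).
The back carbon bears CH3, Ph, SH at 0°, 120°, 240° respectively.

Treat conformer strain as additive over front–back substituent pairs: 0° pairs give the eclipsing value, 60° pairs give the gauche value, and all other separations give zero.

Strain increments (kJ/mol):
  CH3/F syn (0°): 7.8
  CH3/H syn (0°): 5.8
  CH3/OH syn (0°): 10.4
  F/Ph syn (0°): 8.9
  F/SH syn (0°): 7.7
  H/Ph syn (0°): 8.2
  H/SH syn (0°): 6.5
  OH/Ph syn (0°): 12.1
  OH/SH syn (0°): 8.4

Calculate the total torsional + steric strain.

24.4 kJ/mol

This conformer is eclipsed. F at 0° is eclipsed with CH3 at 0° (7.8); H at 120° is eclipsed with Ph at 120° (8.2); OH at 240° is eclipsed with SH at 240° (8.4). Total 24.4 kJ/mol.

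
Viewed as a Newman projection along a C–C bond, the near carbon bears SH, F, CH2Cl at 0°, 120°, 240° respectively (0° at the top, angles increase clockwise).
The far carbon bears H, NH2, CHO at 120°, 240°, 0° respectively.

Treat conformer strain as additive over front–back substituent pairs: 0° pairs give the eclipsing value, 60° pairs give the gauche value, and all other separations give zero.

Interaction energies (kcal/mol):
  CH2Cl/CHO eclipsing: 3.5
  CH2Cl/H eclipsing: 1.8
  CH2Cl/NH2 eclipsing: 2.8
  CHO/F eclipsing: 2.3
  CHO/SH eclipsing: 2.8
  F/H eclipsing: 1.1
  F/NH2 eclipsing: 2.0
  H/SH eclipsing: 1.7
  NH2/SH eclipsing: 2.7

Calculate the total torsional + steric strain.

6.7 kcal/mol

This conformer is eclipsed. SH at 0° is eclipsed with CHO at 0° (2.8); F at 120° is eclipsed with H at 120° (1.1); CH2Cl at 240° is eclipsed with NH2 at 240° (2.8). Total 6.7 kcal/mol.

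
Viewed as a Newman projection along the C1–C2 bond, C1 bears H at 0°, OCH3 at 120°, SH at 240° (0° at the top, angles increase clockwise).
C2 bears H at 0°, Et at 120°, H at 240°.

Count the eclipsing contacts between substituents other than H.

1

Non-H eclipsing pairs: OCH3(120°)/Et(120°) — 1 interaction.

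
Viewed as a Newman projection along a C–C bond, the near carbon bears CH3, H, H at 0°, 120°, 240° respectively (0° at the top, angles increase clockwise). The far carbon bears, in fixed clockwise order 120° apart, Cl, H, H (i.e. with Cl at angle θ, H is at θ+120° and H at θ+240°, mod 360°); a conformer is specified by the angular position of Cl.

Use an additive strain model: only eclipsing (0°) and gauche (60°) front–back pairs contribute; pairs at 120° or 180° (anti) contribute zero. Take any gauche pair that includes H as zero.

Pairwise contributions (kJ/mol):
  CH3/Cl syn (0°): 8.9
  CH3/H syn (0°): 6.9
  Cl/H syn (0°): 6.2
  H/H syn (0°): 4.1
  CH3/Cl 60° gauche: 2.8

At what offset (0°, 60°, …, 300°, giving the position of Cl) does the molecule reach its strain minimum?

Cl at 0° (eclipsed): CH3–Cl eclipsed, H–H eclipsed, H–H eclipsed; 8.9 + 4.1 + 4.1 = 17.1 kJ/mol.
Cl at 60° (staggered): CH3–Cl gauche; 2.8 = 2.8 kJ/mol.
Cl at 120° (eclipsed): CH3–H eclipsed, H–Cl eclipsed, H–H eclipsed; 6.9 + 6.2 + 4.1 = 17.2 kJ/mol.
Cl at 180° (staggered): no non-H gauche contacts → 0.0 kJ/mol.
Cl at 240° (eclipsed): CH3–H eclipsed, H–H eclipsed, H–Cl eclipsed; 6.9 + 4.1 + 6.2 = 17.2 kJ/mol.
Cl at 300° (staggered): CH3–Cl gauche; 2.8 = 2.8 kJ/mol.
The minimum (0.0 kJ/mol) occurs with Cl at 180°.

180°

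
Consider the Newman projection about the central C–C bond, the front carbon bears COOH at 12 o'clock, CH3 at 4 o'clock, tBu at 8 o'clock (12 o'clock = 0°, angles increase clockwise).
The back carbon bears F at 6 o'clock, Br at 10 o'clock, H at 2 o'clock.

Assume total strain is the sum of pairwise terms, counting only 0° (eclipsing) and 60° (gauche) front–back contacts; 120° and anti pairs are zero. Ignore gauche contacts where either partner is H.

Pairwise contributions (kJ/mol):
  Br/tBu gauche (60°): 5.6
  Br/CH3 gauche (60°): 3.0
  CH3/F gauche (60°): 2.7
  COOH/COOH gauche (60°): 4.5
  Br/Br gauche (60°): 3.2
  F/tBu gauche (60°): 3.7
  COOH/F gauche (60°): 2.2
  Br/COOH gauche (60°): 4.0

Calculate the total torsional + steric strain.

This conformer (staggered): COOH–Br gauche, CH3–F gauche, tBu–F gauche, tBu–Br gauche; 4.0 + 2.7 + 3.7 + 5.6 = 16.0 kJ/mol.

16.0 kJ/mol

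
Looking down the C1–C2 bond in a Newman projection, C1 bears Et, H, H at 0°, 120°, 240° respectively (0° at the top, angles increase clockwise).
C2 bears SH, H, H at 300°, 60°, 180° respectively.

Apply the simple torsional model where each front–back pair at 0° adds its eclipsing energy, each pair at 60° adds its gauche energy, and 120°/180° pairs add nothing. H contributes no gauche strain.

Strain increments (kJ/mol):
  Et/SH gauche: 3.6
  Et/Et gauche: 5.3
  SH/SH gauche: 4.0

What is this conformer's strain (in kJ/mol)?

This conformer is staggered. Et at 0° is gauche with SH at 300° (3.6). Total 3.6 kJ/mol.

3.6 kJ/mol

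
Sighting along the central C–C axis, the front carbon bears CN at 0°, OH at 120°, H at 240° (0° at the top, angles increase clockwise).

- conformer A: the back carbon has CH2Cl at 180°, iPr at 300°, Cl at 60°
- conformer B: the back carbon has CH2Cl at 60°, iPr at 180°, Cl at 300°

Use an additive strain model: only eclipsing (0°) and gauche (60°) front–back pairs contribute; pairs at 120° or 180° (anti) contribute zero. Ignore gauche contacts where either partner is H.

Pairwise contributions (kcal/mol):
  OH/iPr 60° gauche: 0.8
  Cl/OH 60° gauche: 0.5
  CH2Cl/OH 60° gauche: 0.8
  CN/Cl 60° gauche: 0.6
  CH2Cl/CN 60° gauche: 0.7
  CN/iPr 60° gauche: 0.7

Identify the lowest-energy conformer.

A (staggered): CN–iPr gauche, CN–Cl gauche, OH–CH2Cl gauche, OH–Cl gauche; 0.7 + 0.6 + 0.8 + 0.5 = 2.6 kcal/mol.
B (staggered): CN–CH2Cl gauche, CN–Cl gauche, OH–CH2Cl gauche, OH–iPr gauche; 0.7 + 0.6 + 0.8 + 0.8 = 2.9 kcal/mol.
A has the lowest total (2.6 kcal/mol).

A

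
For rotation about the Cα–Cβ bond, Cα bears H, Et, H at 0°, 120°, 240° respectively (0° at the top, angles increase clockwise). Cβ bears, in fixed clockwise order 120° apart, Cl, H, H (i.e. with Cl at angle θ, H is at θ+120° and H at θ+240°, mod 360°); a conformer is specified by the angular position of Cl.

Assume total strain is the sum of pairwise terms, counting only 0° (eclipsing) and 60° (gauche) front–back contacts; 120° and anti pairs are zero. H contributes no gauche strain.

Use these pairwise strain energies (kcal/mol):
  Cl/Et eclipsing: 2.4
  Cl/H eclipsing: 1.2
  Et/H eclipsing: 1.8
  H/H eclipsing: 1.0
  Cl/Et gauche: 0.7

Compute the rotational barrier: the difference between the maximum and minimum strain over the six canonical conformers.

Cl at 0° (eclipsed): H(0°)/Cl(0°) eclipsed 1.2; Et(120°)/H(120°) eclipsed 1.8; H(240°)/H(240°) eclipsed 1.0 → 4.0 kcal/mol.
Cl at 60° (staggered): Et(120°)/Cl(60°) gauche 0.7 → 0.7 kcal/mol.
Cl at 120° (eclipsed): H(0°)/H(0°) eclipsed 1.0; Et(120°)/Cl(120°) eclipsed 2.4; H(240°)/H(240°) eclipsed 1.0 → 4.4 kcal/mol.
Cl at 180° (staggered): Et(120°)/Cl(180°) gauche 0.7 → 0.7 kcal/mol.
Cl at 240° (eclipsed): H(0°)/H(0°) eclipsed 1.0; Et(120°)/H(120°) eclipsed 1.8; H(240°)/Cl(240°) eclipsed 1.2 → 4.0 kcal/mol.
Cl at 300° (staggered): no non-H gauche contacts → 0.0 kcal/mol.
Max at 120° (4.4 kcal/mol), min at 300° (0.0 kcal/mol); barrier = 4.4 kcal/mol.

4.4 kcal/mol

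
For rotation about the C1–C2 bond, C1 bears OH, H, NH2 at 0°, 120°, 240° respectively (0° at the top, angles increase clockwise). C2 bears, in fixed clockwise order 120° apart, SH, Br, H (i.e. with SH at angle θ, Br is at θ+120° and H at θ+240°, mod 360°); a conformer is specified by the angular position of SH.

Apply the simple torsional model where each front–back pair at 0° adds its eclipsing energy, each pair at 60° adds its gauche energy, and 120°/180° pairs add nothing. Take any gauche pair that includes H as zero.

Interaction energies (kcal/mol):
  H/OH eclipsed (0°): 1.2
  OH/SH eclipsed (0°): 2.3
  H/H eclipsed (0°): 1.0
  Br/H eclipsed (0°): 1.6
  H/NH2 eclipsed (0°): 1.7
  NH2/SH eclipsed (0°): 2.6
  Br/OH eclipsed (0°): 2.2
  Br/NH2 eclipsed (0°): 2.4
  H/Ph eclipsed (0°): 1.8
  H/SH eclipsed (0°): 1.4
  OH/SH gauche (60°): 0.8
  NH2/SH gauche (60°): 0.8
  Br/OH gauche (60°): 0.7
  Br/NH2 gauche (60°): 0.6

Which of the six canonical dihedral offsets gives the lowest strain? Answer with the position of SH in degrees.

60°

SH at 0° (eclipsed): OH–SH eclipsed, H–Br eclipsed, NH2–H eclipsed; 2.3 + 1.6 + 1.7 = 5.6 kcal/mol.
SH at 60° (staggered): OH–SH gauche, NH2–Br gauche; 0.8 + 0.6 = 1.4 kcal/mol.
SH at 120° (eclipsed): OH–H eclipsed, H–SH eclipsed, NH2–Br eclipsed; 1.2 + 1.4 + 2.4 = 5.0 kcal/mol.
SH at 180° (staggered): OH–Br gauche, NH2–SH gauche, NH2–Br gauche; 0.7 + 0.8 + 0.6 = 2.1 kcal/mol.
SH at 240° (eclipsed): OH–Br eclipsed, H–H eclipsed, NH2–SH eclipsed; 2.2 + 1.0 + 2.6 = 5.8 kcal/mol.
SH at 300° (staggered): OH–SH gauche, OH–Br gauche, NH2–SH gauche; 0.8 + 0.7 + 0.8 = 2.3 kcal/mol.
The minimum (1.4 kcal/mol) occurs with SH at 60°.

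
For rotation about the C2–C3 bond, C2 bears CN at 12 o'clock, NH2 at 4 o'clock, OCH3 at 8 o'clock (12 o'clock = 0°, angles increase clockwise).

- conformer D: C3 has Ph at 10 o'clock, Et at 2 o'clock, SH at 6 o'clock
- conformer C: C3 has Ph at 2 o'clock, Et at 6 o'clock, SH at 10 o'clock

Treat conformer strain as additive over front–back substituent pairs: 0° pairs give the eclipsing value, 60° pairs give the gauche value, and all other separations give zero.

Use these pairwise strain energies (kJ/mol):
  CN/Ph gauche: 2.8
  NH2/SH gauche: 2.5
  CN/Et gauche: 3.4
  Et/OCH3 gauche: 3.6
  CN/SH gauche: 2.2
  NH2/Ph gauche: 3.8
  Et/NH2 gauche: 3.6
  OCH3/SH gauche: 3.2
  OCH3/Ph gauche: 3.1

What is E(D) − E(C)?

-0.6 kJ/mol

D is staggered. CN at 0° is gauche with Ph at 300° (2.8); CN at 0° is gauche with Et at 60° (3.4); NH2 at 120° is gauche with Et at 60° (3.6); NH2 at 120° is gauche with SH at 180° (2.5); OCH3 at 240° is gauche with Ph at 300° (3.1); OCH3 at 240° is gauche with SH at 180° (3.2). Total 18.6 kJ/mol.
C is staggered. CN at 0° is gauche with Ph at 60° (2.8); CN at 0° is gauche with SH at 300° (2.2); NH2 at 120° is gauche with Ph at 60° (3.8); NH2 at 120° is gauche with Et at 180° (3.6); OCH3 at 240° is gauche with Et at 180° (3.6); OCH3 at 240° is gauche with SH at 300° (3.2). Total 19.2 kJ/mol.
E(D) − E(C) = 18.6 − 19.2 = -0.6 kJ/mol.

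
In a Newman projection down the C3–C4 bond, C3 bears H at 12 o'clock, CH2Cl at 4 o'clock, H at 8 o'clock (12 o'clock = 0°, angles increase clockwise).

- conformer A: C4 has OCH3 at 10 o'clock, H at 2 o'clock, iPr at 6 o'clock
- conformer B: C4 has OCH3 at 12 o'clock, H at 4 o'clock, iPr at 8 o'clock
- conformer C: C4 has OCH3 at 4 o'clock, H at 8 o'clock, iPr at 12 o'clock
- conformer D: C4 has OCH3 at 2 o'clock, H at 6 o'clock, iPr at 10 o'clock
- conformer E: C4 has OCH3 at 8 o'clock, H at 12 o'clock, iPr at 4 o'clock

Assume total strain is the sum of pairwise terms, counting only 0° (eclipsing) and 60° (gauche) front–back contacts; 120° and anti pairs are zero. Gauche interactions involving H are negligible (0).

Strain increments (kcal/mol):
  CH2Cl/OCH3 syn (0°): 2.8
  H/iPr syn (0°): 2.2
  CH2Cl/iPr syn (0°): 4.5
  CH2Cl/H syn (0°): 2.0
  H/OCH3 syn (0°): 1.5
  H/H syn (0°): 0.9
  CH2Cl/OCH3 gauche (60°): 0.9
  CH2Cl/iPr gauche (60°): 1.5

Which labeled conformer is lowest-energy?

A is staggered. CH2Cl at 120° is gauche with iPr at 180° (1.5). Total 1.5 kcal/mol.
B is eclipsed. H at 0° is eclipsed with OCH3 at 0° (1.5); CH2Cl at 120° is eclipsed with H at 120° (2.0); H at 240° is eclipsed with iPr at 240° (2.2). Total 5.7 kcal/mol.
C is eclipsed. H at 0° is eclipsed with iPr at 0° (2.2); CH2Cl at 120° is eclipsed with OCH3 at 120° (2.8); H at 240° is eclipsed with H at 240° (0.9). Total 5.9 kcal/mol.
D is staggered. CH2Cl at 120° is gauche with OCH3 at 60° (0.9). Total 0.9 kcal/mol.
E is eclipsed. H at 0° is eclipsed with H at 0° (0.9); CH2Cl at 120° is eclipsed with iPr at 120° (4.5); H at 240° is eclipsed with OCH3 at 240° (1.5). Total 6.9 kcal/mol.
D has the lowest total (0.9 kcal/mol).

D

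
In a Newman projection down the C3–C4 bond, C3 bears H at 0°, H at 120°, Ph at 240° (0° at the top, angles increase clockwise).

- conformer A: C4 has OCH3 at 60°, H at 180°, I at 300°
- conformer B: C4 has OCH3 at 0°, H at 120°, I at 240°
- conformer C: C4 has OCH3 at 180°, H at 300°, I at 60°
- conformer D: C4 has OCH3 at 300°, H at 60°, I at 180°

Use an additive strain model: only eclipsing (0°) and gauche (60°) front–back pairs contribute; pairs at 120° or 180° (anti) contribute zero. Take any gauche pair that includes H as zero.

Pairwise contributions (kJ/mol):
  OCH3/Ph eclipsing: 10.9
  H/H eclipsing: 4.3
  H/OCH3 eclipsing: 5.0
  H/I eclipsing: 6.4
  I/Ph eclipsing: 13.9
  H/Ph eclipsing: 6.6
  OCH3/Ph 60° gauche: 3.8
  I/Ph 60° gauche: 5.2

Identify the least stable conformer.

B

A (staggered): Ph–I gauche; 5.2 = 5.2 kJ/mol.
B (eclipsed): H–OCH3 eclipsed, H–H eclipsed, Ph–I eclipsed; 5.0 + 4.3 + 13.9 = 23.2 kJ/mol.
C (staggered): Ph–OCH3 gauche; 3.8 = 3.8 kJ/mol.
D (staggered): Ph–OCH3 gauche, Ph–I gauche; 3.8 + 5.2 = 9.0 kJ/mol.
B has the highest total (23.2 kJ/mol).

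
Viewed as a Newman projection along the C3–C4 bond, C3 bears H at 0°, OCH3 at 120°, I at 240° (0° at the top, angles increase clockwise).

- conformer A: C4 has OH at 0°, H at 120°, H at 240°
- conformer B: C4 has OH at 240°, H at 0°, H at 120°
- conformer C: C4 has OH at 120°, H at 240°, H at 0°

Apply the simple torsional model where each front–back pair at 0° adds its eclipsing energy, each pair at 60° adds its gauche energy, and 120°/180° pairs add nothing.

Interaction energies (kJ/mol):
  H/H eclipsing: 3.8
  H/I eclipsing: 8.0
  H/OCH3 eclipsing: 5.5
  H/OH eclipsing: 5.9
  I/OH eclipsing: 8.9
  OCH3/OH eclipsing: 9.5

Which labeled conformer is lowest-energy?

A (eclipsed): H(0°)/OH(0°) eclipsed 5.9; OCH3(120°)/H(120°) eclipsed 5.5; I(240°)/H(240°) eclipsed 8.0 → 19.4 kJ/mol.
B (eclipsed): H(0°)/H(0°) eclipsed 3.8; OCH3(120°)/H(120°) eclipsed 5.5; I(240°)/OH(240°) eclipsed 8.9 → 18.2 kJ/mol.
C (eclipsed): H(0°)/H(0°) eclipsed 3.8; OCH3(120°)/OH(120°) eclipsed 9.5; I(240°)/H(240°) eclipsed 8.0 → 21.3 kJ/mol.
B has the lowest total (18.2 kJ/mol).

B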